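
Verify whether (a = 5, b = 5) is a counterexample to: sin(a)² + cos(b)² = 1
No

Substituting a = 5, b = 5:
LHS = sin(5)² + cos(5)² = 1
RHS = 1

The sides agree, so this pair does not disprove the claim.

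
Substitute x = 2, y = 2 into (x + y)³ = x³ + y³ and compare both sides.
LHS = (2 + 2)³ = 64
RHS = 2³ + 2³ = 16

LHS ≠ RHS, so the equation does not hold here.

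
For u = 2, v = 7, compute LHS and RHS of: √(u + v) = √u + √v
LHS = √(2 + 7) = 3
RHS = √2 + √7 = √(2) + √(7) ≈ 4.06

LHS ≠ RHS (they differ by about 1.06), so the equation does not hold here.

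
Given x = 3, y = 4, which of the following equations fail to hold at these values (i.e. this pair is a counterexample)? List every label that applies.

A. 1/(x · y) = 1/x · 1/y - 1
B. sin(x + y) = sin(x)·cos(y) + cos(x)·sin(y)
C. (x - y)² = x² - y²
A, C

Evaluating each claim at the given values:
A. LHS = 1/12, RHS = -11/12 → fails here (LHS ≠ RHS)
B. LHS = sin(7) ≈ 0.657, RHS = sin(3)·cos(4) + sin(4)·cos(3) ≈ 0.657 → holds here (LHS = RHS)
C. LHS = 1, RHS = -7 → fails here (LHS ≠ RHS)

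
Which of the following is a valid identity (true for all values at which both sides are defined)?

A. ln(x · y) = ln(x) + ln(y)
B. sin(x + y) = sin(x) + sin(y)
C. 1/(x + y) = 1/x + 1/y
A

A: holds — e.g. at (3, 4), both sides equal ln(12) ≈ 2.485.
B: fails at (3, 3) — LHS = sin(6) ≈ -0.2794, RHS = 2·sin(3) ≈ 0.2822.
C: fails at (5, 5) — LHS = 1/10, RHS = 2/5.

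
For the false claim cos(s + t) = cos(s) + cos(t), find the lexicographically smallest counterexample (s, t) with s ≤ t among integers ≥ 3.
(s, t) = (3, 3)

Substituting (3, 3) into the claim:
LHS = cos(3 + 3) = cos(6) ≈ 0.9602
RHS = cos(3) + cos(3) = 2·cos(3) ≈ -1.98

Since LHS ≠ RHS, this pair disproves the claim, and no lexicographically smaller pair (s ≤ t, integers ≥ 3) does.

For instance (6, 9) is also a counterexample (LHS = cos(15) ≈ -0.7597, RHS = cos(9) + cos(6) ≈ 0.04904), but it's lexicographically larger.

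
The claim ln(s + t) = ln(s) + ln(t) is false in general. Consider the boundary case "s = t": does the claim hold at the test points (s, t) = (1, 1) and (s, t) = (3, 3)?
At (1, 1): LHS = ln(2) ≈ 0.6931 ≠ RHS = 0
At (3, 3): LHS = ln(6) ≈ 1.792 ≠ RHS = 2·ln(3) ≈ 2.197

Answer: No, fails at both test points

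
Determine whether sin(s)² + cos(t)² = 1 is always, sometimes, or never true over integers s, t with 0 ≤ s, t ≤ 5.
Sometimes true

It holds at (s, t) = (2, 2) (both sides equal 1), but fails at (s, t) = (0, 5) (LHS = cos(5)² ≈ 0.08046, RHS = 1).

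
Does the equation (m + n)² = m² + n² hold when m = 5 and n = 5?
Substituting m = 5, n = 5:

LHS = (5 + 5)² = 100
RHS = 5² + 5² = 50

LHS ≠ RHS, so the equation does not hold at this point.

Answer: Fails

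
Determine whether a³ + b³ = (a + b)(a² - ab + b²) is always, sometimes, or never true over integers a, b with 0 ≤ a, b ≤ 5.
The identity holds for every pair in the range. For instance at (a, b) = (5, 4): both sides equal 189.

Answer: Always true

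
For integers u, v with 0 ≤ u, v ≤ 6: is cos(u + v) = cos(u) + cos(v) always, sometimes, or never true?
Never true

The claim fails for every pair in the range. For instance at (u, v) = (1, 2): LHS = cos(3) ≈ -0.99, RHS = cos(2) + cos(1) ≈ 0.1242.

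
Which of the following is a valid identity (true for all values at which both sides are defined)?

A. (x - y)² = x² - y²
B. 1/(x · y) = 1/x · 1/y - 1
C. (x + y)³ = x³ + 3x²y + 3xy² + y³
A: fails at (3, 5) — LHS = 4, RHS = -16.
B: fails at (2, 3) — LHS = 1/6, RHS = -5/6.
C: holds — e.g. at (1, 4), both sides equal 125.

Answer: C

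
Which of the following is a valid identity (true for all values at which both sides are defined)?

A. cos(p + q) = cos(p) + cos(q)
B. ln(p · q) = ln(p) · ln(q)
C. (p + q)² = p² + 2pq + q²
A: fails at (6, 7) — LHS = cos(13) ≈ 0.9074, RHS = cos(7) + cos(6) ≈ 1.714.
B: fails at (2, 5) — LHS = ln(10) ≈ 2.303, RHS = ln(2)·ln(5) ≈ 1.116.
C: holds — e.g. at (1, 3), both sides equal 16.

Answer: C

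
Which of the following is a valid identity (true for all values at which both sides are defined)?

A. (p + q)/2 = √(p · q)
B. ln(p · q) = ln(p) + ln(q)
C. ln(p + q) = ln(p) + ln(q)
A: fails at (0, 1) — LHS = 1/2, RHS = 0.
B: holds — e.g. at (1, 2), both sides equal ln(2) ≈ 0.6931.
C: fails at (2, 5) — LHS = ln(7) ≈ 1.946, RHS = ln(2) + ln(5) ≈ 2.303.

Answer: B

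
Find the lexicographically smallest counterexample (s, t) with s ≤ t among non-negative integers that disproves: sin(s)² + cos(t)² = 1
(s, t) = (0, 1)

At (0, 0): both sides equal 1, so it holds there.

Substituting (0, 1) into the claim:
LHS = sin(0)² + cos(1)² = cos(1)² ≈ 0.2919
RHS = 1

Since LHS ≠ RHS, this pair disproves the claim, and no lexicographically smaller pair (s ≤ t, non-negative integers) does.

For instance (0, 3) is also a counterexample (LHS = cos(3)² ≈ 0.9801, RHS = 1), but it's lexicographically larger.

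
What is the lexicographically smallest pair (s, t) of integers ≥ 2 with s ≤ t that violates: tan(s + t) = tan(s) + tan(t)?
Substituting (2, 2) into the claim:
LHS = tan(2 + 2) = tan(4) ≈ 1.158
RHS = tan(2) + tan(2) = 2·tan(2) ≈ -4.37

Since LHS ≠ RHS, this pair disproves the claim, and no lexicographically smaller pair (s ≤ t, integers ≥ 2) does.

For instance (3, 9) is also a counterexample (LHS = tan(12) ≈ -0.6359, RHS = tan(9) + tan(3) ≈ -0.5949), but it's lexicographically larger.

Answer: (s, t) = (2, 2)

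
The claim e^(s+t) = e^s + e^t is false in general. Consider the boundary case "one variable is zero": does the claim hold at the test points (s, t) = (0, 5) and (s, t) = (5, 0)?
No, fails at both test points

At (0, 5): LHS = e^5 ≈ 148.4 ≠ RHS = 1 + e^5 ≈ 149.4
At (5, 0): LHS = e^5 ≈ 148.4 ≠ RHS = 1 + e^5 ≈ 149.4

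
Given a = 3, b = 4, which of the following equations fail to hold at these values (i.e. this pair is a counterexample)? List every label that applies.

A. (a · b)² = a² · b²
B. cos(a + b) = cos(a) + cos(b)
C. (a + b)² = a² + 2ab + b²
Evaluating each claim at the given values:
A. LHS = 144, RHS = 144 → holds here (LHS = RHS)
B. LHS = cos(7) ≈ 0.7539, RHS = cos(3) + cos(4) ≈ -1.644 → fails here (LHS ≠ RHS)
C. LHS = 49, RHS = 49 → holds here (LHS = RHS)

Answer: B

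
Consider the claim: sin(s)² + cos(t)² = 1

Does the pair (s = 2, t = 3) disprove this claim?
Substituting s = 2, t = 3:
LHS = sin(2)² + cos(3)² ≈ 1.807
RHS = 1

Since LHS ≠ RHS, this pair disproves the claim.

Answer: Yes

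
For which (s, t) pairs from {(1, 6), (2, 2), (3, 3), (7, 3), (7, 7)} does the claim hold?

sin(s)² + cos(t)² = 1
(2, 2), (3, 3), (7, 7)

Testing each pair:
(1, 6): LHS = sin(1)² + cos(6)² ≈ 1.63, RHS = 1 → fails
(2, 2): LHS = cos(2)² + sin(2)² = 1, RHS = 1 → holds
(3, 3): LHS = sin(3)² + cos(3)² = 1, RHS = 1 → holds
(7, 3): LHS = sin(7)² + cos(3)² ≈ 1.412, RHS = 1 → fails
(7, 7): LHS = sin(7)² + cos(7)² = 1, RHS = 1 → holds

3 of 5 pairs satisfy the claim.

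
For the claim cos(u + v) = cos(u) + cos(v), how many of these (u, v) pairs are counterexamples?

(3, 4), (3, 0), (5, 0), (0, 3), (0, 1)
Testing each pair:
(3, 4): LHS = cos(7) ≈ 0.7539, RHS = cos(3) + cos(4) ≈ -1.644 → counterexample
(3, 0): LHS = cos(3) ≈ -0.99, RHS = cos(3) + 1 ≈ 0.01001 → counterexample
(5, 0): LHS = cos(5) ≈ 0.2837, RHS = cos(5) + 1 ≈ 1.284 → counterexample
(0, 3): LHS = cos(3) ≈ -0.99, RHS = cos(3) + 1 ≈ 0.01001 → counterexample
(0, 1): LHS = cos(1) ≈ 0.5403, RHS = cos(1) + 1 ≈ 1.54 → counterexample

That makes 5 counterexamples.

Answer: 5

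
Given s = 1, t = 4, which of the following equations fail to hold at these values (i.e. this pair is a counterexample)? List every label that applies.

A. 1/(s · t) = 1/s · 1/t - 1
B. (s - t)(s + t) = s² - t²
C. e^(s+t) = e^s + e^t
Evaluating each claim at the given values:
A. LHS = 1/4, RHS = -3/4 → fails here (LHS ≠ RHS)
B. LHS = -15, RHS = -15 → holds here (LHS = RHS)
C. LHS = e^5 ≈ 148.4, RHS = e + e^4 ≈ 57.32 → fails here (LHS ≠ RHS)

Answer: A, C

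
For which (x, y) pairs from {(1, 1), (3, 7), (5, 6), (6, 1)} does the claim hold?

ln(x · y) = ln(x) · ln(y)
(1, 1)

Testing each pair:
(1, 1): LHS = 0, RHS = 0 → holds
(3, 7): LHS = ln(21) ≈ 3.045, RHS = ln(3)·ln(7) ≈ 2.138 → fails
(5, 6): LHS = ln(30) ≈ 3.401, RHS = ln(5)·ln(6) ≈ 2.884 → fails
(6, 1): LHS = ln(6) ≈ 1.792, RHS = 0 → fails

1 of 4 pairs satisfies the claim.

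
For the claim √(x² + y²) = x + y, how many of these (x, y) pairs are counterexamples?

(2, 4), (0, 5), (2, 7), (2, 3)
3

Testing each pair:
(2, 4): LHS = 2·√(5) ≈ 4.472, RHS = 6 → counterexample
(0, 5): LHS = 5, RHS = 5 → satisfies claim
(2, 7): LHS = √(53) ≈ 7.28, RHS = 9 → counterexample
(2, 3): LHS = √(13) ≈ 3.606, RHS = 5 → counterexample

That makes 3 counterexamples.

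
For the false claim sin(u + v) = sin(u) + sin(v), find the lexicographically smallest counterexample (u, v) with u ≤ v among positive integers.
Substituting (1, 1) into the claim:
LHS = sin(1 + 1) = sin(2) ≈ 0.9093
RHS = sin(1) + sin(1) = 2·sin(1) ≈ 1.683

Since LHS ≠ RHS, this pair disproves the claim, and no lexicographically smaller pair (u ≤ v, positive integers) does.

For instance (4, 6) is also a counterexample (LHS = sin(10) ≈ -0.544, RHS = sin(4) + sin(6) ≈ -1.036), but it's lexicographically larger.

Answer: (u, v) = (1, 1)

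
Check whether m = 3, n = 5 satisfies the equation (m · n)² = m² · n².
Holds

Substituting m = 3, n = 5:

LHS = (3 · 5)² = 225
RHS = 3² · 5² = 225

LHS = RHS, so the equation holds at this point.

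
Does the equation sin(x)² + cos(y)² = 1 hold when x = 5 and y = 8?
Substituting x = 5, y = 8:

LHS = sin(5)² + cos(8)² ≈ 0.9407
RHS = 1

LHS ≠ RHS, so the equation does not hold at this point.

Answer: Fails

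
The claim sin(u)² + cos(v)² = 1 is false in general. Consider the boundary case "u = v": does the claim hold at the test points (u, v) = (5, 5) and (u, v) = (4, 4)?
Yes, holds at both test points

At (5, 5): LHS = cos(5)² + sin(5)² = 1, RHS = 1 → equal
At (4, 4): LHS = cos(4)² + sin(4)² = 1, RHS = 1 → equal

So the claim does hold at both of these boundary points, even though it is not an identity.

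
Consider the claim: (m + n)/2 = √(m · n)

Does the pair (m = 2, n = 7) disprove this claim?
Substituting m = 2, n = 7:
LHS = (2 + 7)/2 = 9/2
RHS = √(2 · 7) = √(14) ≈ 3.742

Since LHS ≠ RHS, this pair disproves the claim.

Answer: Yes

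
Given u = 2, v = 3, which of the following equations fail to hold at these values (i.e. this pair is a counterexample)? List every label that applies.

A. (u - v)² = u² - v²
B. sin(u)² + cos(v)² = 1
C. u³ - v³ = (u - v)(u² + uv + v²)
A, B

Evaluating each claim at the given values:
A. LHS = 1, RHS = -5 → fails here (LHS ≠ RHS)
B. LHS = sin(2)² + cos(3)² ≈ 1.807, RHS = 1 → fails here (LHS ≠ RHS)
C. LHS = -19, RHS = -19 → holds here (LHS = RHS)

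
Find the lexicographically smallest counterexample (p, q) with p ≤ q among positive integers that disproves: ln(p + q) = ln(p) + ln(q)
Substituting (1, 1) into the claim:
LHS = ln(1 + 1) = ln(2) ≈ 0.6931
RHS = ln(1) + ln(1) = 0

Since LHS ≠ RHS, this pair disproves the claim, and no lexicographically smaller pair (p ≤ q, positive integers) does.

For instance (1, 7) is also a counterexample (LHS = ln(8) ≈ 2.079, RHS = ln(7) ≈ 1.946), but it's lexicographically larger.

Answer: (p, q) = (1, 1)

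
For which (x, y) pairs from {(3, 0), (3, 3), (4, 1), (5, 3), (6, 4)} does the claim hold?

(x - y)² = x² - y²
Testing each pair:
(3, 0): LHS = 9, RHS = 9 → holds
(3, 3): LHS = 0, RHS = 0 → holds
(4, 1): LHS = 9, RHS = 15 → fails
(5, 3): LHS = 4, RHS = 16 → fails
(6, 4): LHS = 4, RHS = 20 → fails

2 of 5 pairs satisfy the claim.

Answer: (3, 0), (3, 3)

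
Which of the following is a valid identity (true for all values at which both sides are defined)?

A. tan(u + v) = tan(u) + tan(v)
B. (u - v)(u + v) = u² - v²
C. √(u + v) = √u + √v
A: fails at (1, 2) — LHS = tan(3) ≈ -0.1425, RHS = tan(2) + tan(1) ≈ -0.6276.
B: holds — e.g. at (1, 5), both sides equal -24.
C: fails at (4, 6) — LHS = √(10) ≈ 3.162, RHS = 2 + √(6) ≈ 4.449.

Answer: B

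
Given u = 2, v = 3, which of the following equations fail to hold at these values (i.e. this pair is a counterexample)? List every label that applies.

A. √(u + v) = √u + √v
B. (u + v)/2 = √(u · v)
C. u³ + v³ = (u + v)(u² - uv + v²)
A, B

Evaluating each claim at the given values:
A. LHS = √(5) ≈ 2.236, RHS = √(2) + √(3) ≈ 3.146 → fails here (LHS ≠ RHS)
B. LHS = 5/2, RHS = √(6) ≈ 2.449 → fails here (LHS ≠ RHS)
C. LHS = 35, RHS = 35 → holds here (LHS = RHS)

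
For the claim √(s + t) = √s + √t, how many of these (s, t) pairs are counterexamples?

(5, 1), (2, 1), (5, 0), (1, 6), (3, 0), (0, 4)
Testing each pair:
(5, 1): LHS = √(6) ≈ 2.449, RHS = 1 + √(5) ≈ 3.236 → counterexample
(2, 1): LHS = √(3) ≈ 1.732, RHS = 1 + √(2) ≈ 2.414 → counterexample
(5, 0): LHS = √(5) ≈ 2.236, RHS = √(5) ≈ 2.236 → satisfies claim
(1, 6): LHS = √(7) ≈ 2.646, RHS = 1 + √(6) ≈ 3.449 → counterexample
(3, 0): LHS = √(3) ≈ 1.732, RHS = √(3) ≈ 1.732 → satisfies claim
(0, 4): LHS = 2, RHS = 2 → satisfies claim

That makes 3 counterexamples.

Answer: 3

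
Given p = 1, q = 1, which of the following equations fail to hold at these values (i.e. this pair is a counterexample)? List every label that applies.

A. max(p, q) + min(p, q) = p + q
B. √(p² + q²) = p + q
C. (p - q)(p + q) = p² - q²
B

Evaluating each claim at the given values:
A. LHS = 2, RHS = 2 → holds here (LHS = RHS)
B. LHS = √(2) ≈ 1.414, RHS = 2 → fails here (LHS ≠ RHS)
C. LHS = 0, RHS = 0 → holds here (LHS = RHS)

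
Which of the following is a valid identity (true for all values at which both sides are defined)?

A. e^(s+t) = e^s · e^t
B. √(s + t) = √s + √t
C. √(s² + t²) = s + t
A

A: holds — e.g. at (1, 1), both sides equal e^2 ≈ 7.389.
B: fails at (3, 4) — LHS = √(7) ≈ 2.646, RHS = √(3) + 2 ≈ 3.732.
C: fails at (5, 8) — LHS = √(89) ≈ 9.434, RHS = 13.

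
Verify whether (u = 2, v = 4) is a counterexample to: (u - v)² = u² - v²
Yes

Substituting u = 2, v = 4:
LHS = (2 - 4)² = 4
RHS = 2² - 4² = -12

Since LHS ≠ RHS, this pair disproves the claim.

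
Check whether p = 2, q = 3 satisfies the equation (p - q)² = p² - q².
Substituting p = 2, q = 3:

LHS = (2 - 3)² = 1
RHS = 2² - 3² = -5

LHS ≠ RHS, so the equation does not hold at this point.

Answer: Fails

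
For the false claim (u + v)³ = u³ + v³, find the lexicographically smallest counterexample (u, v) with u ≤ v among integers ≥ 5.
(u, v) = (5, 5)

Substituting (5, 5) into the claim:
LHS = (5 + 5)³ = 1000
RHS = 5³ + 5³ = 250

Since LHS ≠ RHS, this pair disproves the claim, and no lexicographically smaller pair (u ≤ v, integers ≥ 5) does.

For instance (7, 12) is also a counterexample (LHS = 6859, RHS = 2071), but it's lexicographically larger.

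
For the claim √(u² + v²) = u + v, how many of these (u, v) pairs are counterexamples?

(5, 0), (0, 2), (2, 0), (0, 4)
0

Testing each pair:
(5, 0): LHS = 5, RHS = 5 → satisfies claim
(0, 2): LHS = 2, RHS = 2 → satisfies claim
(2, 0): LHS = 2, RHS = 2 → satisfies claim
(0, 4): LHS = 4, RHS = 4 → satisfies claim

That makes 0 counterexamples.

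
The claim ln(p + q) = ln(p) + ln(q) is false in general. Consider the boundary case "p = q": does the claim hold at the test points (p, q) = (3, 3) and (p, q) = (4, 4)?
No, fails at both test points

At (3, 3): LHS = ln(6) ≈ 1.792 ≠ RHS = 2·ln(3) ≈ 2.197
At (4, 4): LHS = ln(8) ≈ 2.079 ≠ RHS = 2·ln(4) ≈ 2.773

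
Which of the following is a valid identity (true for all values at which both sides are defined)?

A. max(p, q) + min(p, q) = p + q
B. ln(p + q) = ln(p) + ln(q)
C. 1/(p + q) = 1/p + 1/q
A: holds — e.g. at (0, 1), both sides equal 1.
B: fails at (3, 3) — LHS = ln(6) ≈ 1.792, RHS = 2·ln(3) ≈ 2.197.
C: fails at (1, 1) — LHS = 1/2, RHS = 2.

Answer: A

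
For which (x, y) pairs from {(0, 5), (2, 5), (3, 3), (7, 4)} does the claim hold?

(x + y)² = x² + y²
(0, 5)

Testing each pair:
(0, 5): LHS = 25, RHS = 25 → holds
(2, 5): LHS = 49, RHS = 29 → fails
(3, 3): LHS = 36, RHS = 18 → fails
(7, 4): LHS = 121, RHS = 65 → fails

1 of 4 pairs satisfies the claim.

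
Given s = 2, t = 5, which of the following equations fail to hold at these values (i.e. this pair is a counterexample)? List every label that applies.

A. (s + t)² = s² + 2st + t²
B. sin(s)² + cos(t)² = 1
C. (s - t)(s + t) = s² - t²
B

Evaluating each claim at the given values:
A. LHS = 49, RHS = 49 → holds here (LHS = RHS)
B. LHS = cos(5)² + sin(2)² ≈ 0.9073, RHS = 1 → fails here (LHS ≠ RHS)
C. LHS = -21, RHS = -21 → holds here (LHS = RHS)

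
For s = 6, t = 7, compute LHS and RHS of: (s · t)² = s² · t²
LHS = (6 · 7)² = 1764
RHS = 6² · 7² = 1764

LHS = RHS: the two sides agree.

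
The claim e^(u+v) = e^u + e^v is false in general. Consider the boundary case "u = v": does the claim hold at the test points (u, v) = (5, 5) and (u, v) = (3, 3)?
At (5, 5): LHS = e^10 ≈ 22026.5 ≠ RHS = 2·e^5 ≈ 296.8
At (3, 3): LHS = e^6 ≈ 403.4 ≠ RHS = 2·e^3 ≈ 40.17

Answer: No, fails at both test points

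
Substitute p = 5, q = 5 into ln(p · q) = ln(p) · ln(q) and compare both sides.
LHS = ln(5 · 5) = ln(25) ≈ 3.219
RHS = ln(5) · ln(5) = ln(5)² ≈ 2.59

LHS ≠ RHS (they differ by about 0.6286), so the equation does not hold here.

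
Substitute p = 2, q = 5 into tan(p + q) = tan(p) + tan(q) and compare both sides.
LHS = tan(2 + 5) = tan(7) ≈ 0.8714
RHS = tan(2) + tan(5) ≈ -5.566

LHS ≠ RHS (they differ by about 6.437), so the equation does not hold here.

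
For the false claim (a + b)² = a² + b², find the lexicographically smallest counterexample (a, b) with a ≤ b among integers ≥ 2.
(a, b) = (2, 2)

Substituting (2, 2) into the claim:
LHS = (2 + 2)² = 16
RHS = 2² + 2² = 8

Since LHS ≠ RHS, this pair disproves the claim, and no lexicographically smaller pair (a ≤ b, integers ≥ 2) does.

For instance (3, 6) is also a counterexample (LHS = 81, RHS = 45), but it's lexicographically larger.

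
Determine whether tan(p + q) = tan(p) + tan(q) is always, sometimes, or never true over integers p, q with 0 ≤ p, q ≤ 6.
It holds at (p, q) = (0, 0) (both sides equal 0), but fails at (p, q) = (5, 1) (LHS = tan(6) ≈ -0.291, RHS = tan(5) + tan(1) ≈ -1.823).

Answer: Sometimes true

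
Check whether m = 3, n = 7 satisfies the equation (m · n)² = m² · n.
Substituting m = 3, n = 7:

LHS = (3 · 7)² = 441
RHS = 3² · 7 = 63

LHS ≠ RHS, so the equation does not hold at this point.

Answer: Fails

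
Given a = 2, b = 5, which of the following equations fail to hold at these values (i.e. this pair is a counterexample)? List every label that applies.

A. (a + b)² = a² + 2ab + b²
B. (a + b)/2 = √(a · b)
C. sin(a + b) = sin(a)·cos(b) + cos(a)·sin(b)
B

Evaluating each claim at the given values:
A. LHS = 49, RHS = 49 → holds here (LHS = RHS)
B. LHS = 7/2, RHS = √(10) ≈ 3.162 → fails here (LHS ≠ RHS)
C. LHS = sin(7) ≈ 0.657, RHS = sin(2)·cos(5) + sin(5)·cos(2) ≈ 0.657 → holds here (LHS = RHS)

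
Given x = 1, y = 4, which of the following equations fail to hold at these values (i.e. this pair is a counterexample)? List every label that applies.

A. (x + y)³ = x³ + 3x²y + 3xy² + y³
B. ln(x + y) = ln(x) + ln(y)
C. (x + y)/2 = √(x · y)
B, C

Evaluating each claim at the given values:
A. LHS = 125, RHS = 125 → holds here (LHS = RHS)
B. LHS = ln(5) ≈ 1.609, RHS = ln(4) ≈ 1.386 → fails here (LHS ≠ RHS)
C. LHS = 5/2, RHS = 2 → fails here (LHS ≠ RHS)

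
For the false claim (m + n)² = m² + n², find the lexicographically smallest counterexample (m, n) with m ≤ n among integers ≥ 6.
Substituting (6, 6) into the claim:
LHS = (6 + 6)² = 144
RHS = 6² + 6² = 72

Since LHS ≠ RHS, this pair disproves the claim, and no lexicographically smaller pair (m ≤ n, integers ≥ 6) does.

For instance (8, 12) is also a counterexample (LHS = 400, RHS = 208), but it's lexicographically larger.

Answer: (m, n) = (6, 6)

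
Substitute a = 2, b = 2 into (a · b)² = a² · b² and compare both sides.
LHS = (2 · 2)² = 16
RHS = 2² · 2² = 16

LHS = RHS: the two sides agree.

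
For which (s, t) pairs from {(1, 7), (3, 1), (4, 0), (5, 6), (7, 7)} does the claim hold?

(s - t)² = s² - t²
(4, 0), (7, 7)

Testing each pair:
(1, 7): LHS = 36, RHS = -48 → fails
(3, 1): LHS = 4, RHS = 8 → fails
(4, 0): LHS = 16, RHS = 16 → holds
(5, 6): LHS = 1, RHS = -11 → fails
(7, 7): LHS = 0, RHS = 0 → holds

2 of 5 pairs satisfy the claim.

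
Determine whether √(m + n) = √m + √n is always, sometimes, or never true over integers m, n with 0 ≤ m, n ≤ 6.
Sometimes true

It holds at (m, n) = (0, 5) (both sides equal √(5) ≈ 2.236), but fails at (m, n) = (3, 2) (LHS = √(5) ≈ 2.236, RHS = √(2) + √(3) ≈ 3.146).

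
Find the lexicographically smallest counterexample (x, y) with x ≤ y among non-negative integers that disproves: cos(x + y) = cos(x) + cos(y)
Substituting (0, 0) into the claim:
LHS = cos(0 + 0) = 1
RHS = cos(0) + cos(0) = 2

Since LHS ≠ RHS, this pair disproves the claim, and no lexicographically smaller pair (x ≤ y, non-negative integers) does.

For instance (0, 1) is also a counterexample (LHS = cos(1) ≈ 0.5403, RHS = cos(1) + 1 ≈ 1.54), but it's lexicographically larger.

Answer: (x, y) = (0, 0)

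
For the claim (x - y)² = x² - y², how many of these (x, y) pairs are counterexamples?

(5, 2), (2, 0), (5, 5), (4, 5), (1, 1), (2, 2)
2

Testing each pair:
(5, 2): LHS = 9, RHS = 21 → counterexample
(2, 0): LHS = 4, RHS = 4 → satisfies claim
(5, 5): LHS = 0, RHS = 0 → satisfies claim
(4, 5): LHS = 1, RHS = -9 → counterexample
(1, 1): LHS = 0, RHS = 0 → satisfies claim
(2, 2): LHS = 0, RHS = 0 → satisfies claim

That makes 2 counterexamples.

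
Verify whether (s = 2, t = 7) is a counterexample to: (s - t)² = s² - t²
Substituting s = 2, t = 7:
LHS = (2 - 7)² = 25
RHS = 2² - 7² = -45

Since LHS ≠ RHS, this pair disproves the claim.

Answer: Yes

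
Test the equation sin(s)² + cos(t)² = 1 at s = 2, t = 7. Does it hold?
Substituting s = 2, t = 7:

LHS = sin(2)² + cos(7)² ≈ 1.395
RHS = 1

LHS ≠ RHS, so the equation does not hold at this point.

Answer: Fails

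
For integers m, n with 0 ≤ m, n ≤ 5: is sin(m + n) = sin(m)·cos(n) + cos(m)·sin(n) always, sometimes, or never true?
The identity holds for every pair in the range. For instance at (m, n) = (0, 0): both sides equal 0.

Answer: Always true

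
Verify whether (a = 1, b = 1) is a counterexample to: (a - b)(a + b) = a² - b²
Substituting a = 1, b = 1:
LHS = (1 - 1)(1 + 1) = 0
RHS = 1² - 1² = 0

The sides agree, so this pair does not disprove the claim.

Answer: No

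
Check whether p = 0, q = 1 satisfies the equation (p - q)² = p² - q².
Substituting p = 0, q = 1:

LHS = (0 - 1)² = 1
RHS = 0² - 1² = -1

LHS ≠ RHS, so the equation does not hold at this point.

Answer: Fails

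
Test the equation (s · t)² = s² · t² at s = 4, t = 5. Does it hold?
Substituting s = 4, t = 5:

LHS = (4 · 5)² = 400
RHS = 4² · 5² = 400

LHS = RHS, so the equation holds at this point.

Answer: Holds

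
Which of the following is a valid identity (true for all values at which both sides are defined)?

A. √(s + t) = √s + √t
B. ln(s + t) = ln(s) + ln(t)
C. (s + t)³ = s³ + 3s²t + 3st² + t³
A: fails at (1, 3) — LHS = 2, RHS = 1 + √(3) ≈ 2.732.
B: fails at (2, 5) — LHS = ln(7) ≈ 1.946, RHS = ln(2) + ln(5) ≈ 2.303.
C: holds — e.g. at (1, 3), both sides equal 64.

Answer: C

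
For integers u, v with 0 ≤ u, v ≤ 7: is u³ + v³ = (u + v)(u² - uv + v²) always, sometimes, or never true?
The identity holds for every pair in the range. For instance at (u, v) = (4, 6): both sides equal 280.

Answer: Always true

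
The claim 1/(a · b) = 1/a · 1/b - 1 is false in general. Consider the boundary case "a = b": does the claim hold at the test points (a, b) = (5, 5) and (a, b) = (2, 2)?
No, fails at both test points

At (5, 5): LHS = 1/25 ≠ RHS = -24/25
At (2, 2): LHS = 1/4 ≠ RHS = -3/4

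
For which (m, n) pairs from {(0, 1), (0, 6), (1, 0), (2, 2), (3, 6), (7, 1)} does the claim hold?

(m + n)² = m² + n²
Testing each pair:
(0, 1): LHS = 1, RHS = 1 → holds
(0, 6): LHS = 36, RHS = 36 → holds
(1, 0): LHS = 1, RHS = 1 → holds
(2, 2): LHS = 16, RHS = 8 → fails
(3, 6): LHS = 81, RHS = 45 → fails
(7, 1): LHS = 64, RHS = 50 → fails

3 of 6 pairs satisfy the claim.

Answer: (0, 1), (0, 6), (1, 0)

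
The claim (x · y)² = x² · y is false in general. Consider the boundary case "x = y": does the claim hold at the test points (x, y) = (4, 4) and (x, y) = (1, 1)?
At (4, 4): LHS = 256 ≠ RHS = 64
At (1, 1): LHS = 1, RHS = 1 → equal

Answer: Only at (1, 1)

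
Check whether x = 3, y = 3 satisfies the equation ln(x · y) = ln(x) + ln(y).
Substituting x = 3, y = 3:

LHS = ln(3 · 3) = ln(9) ≈ 2.197
RHS = ln(3) + ln(3) = 2·ln(3) ≈ 2.197

LHS = RHS, so the equation holds at this point.

Answer: Holds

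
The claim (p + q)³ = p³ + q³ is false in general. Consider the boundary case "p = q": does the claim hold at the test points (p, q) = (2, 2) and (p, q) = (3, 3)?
No, fails at both test points

At (2, 2): LHS = 64 ≠ RHS = 16
At (3, 3): LHS = 216 ≠ RHS = 54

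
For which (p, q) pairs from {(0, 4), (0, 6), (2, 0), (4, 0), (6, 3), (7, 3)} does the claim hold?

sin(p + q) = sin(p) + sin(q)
Testing each pair:
(0, 4): LHS = sin(4) ≈ -0.7568, RHS = sin(4) ≈ -0.7568 → holds
(0, 6): LHS = sin(6) ≈ -0.2794, RHS = sin(6) ≈ -0.2794 → holds
(2, 0): LHS = sin(2) ≈ 0.9093, RHS = sin(2) ≈ 0.9093 → holds
(4, 0): LHS = sin(4) ≈ -0.7568, RHS = sin(4) ≈ -0.7568 → holds
(6, 3): LHS = sin(9) ≈ 0.4121, RHS = sin(6) + sin(3) ≈ -0.1383 → fails
(7, 3): LHS = sin(10) ≈ -0.544, RHS = sin(3) + sin(7) ≈ 0.7981 → fails

4 of 6 pairs satisfy the claim.

Answer: (0, 4), (0, 6), (2, 0), (4, 0)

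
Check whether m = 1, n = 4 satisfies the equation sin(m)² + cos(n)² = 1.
Substituting m = 1, n = 4:

LHS = sin(1)² + cos(4)² ≈ 1.135
RHS = 1

LHS ≠ RHS, so the equation does not hold at this point.

Answer: Fails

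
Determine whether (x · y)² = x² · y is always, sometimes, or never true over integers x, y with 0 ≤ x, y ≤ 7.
Sometimes true

It holds at (x, y) = (7, 1) (both sides equal 49), but fails at (x, y) = (2, 4) (LHS = 64, RHS = 16).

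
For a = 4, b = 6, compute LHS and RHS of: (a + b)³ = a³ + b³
LHS = (4 + 6)³ = 1000
RHS = 4³ + 6³ = 280

LHS ≠ RHS, so the equation does not hold here.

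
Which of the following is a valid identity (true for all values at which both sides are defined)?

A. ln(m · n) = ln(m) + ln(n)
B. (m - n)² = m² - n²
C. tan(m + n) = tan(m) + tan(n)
A: holds — e.g. at (3, 7), both sides equal ln(21) ≈ 3.045.
B: fails at (1, 4) — LHS = 9, RHS = -15.
C: fails at (1, 5) — LHS = tan(6) ≈ -0.291, RHS = tan(5) + tan(1) ≈ -1.823.

Answer: A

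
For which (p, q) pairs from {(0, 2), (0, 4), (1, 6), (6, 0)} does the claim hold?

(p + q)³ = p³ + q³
(0, 2), (0, 4), (6, 0)

Testing each pair:
(0, 2): LHS = 8, RHS = 8 → holds
(0, 4): LHS = 64, RHS = 64 → holds
(1, 6): LHS = 343, RHS = 217 → fails
(6, 0): LHS = 216, RHS = 216 → holds

3 of 4 pairs satisfy the claim.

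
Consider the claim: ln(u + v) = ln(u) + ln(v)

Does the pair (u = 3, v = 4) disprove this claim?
Substituting u = 3, v = 4:
LHS = ln(3 + 4) = ln(7) ≈ 1.946
RHS = ln(3) + ln(4) ≈ 2.485

Since LHS ≠ RHS, this pair disproves the claim.

Answer: Yes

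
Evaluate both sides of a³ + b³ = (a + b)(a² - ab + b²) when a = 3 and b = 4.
LHS = 3³ + 4³ = 91
RHS = (3 + 4)(3² - 3·4 + 4²) = 91

LHS = RHS: the two sides agree.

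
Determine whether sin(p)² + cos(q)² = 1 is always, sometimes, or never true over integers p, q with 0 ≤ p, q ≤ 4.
Sometimes true

It holds at (p, q) = (2, 2) (both sides equal 1), but fails at (p, q) = (1, 0) (LHS = sin(1)² + 1 ≈ 1.708, RHS = 1).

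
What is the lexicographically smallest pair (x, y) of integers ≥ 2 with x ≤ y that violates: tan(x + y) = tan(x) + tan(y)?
Substituting (2, 2) into the claim:
LHS = tan(2 + 2) = tan(4) ≈ 1.158
RHS = tan(2) + tan(2) = 2·tan(2) ≈ -4.37

Since LHS ≠ RHS, this pair disproves the claim, and no lexicographically smaller pair (x ≤ y, integers ≥ 2) does.

For instance (4, 7) is also a counterexample (LHS = tan(11) ≈ -226, RHS = tan(7) + tan(4) ≈ 2.029), but it's lexicographically larger.

Answer: (x, y) = (2, 2)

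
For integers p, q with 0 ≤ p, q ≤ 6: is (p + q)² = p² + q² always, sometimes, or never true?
Sometimes true

It holds at (p, q) = (0, 1) (both sides equal 1), but fails at (p, q) = (2, 2) (LHS = 16, RHS = 8).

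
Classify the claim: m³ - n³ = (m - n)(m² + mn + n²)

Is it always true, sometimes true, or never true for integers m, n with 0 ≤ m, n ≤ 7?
The identity holds for every pair in the range. For instance at (m, n) = (5, 2): both sides equal 117.

Answer: Always true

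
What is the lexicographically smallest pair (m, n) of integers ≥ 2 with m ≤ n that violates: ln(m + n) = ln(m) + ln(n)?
(m, n) = (2, 3)

Substituting (2, 3) into the claim:
LHS = ln(2 + 3) = ln(5) ≈ 1.609
RHS = ln(2) + ln(3) ≈ 1.792

Since LHS ≠ RHS, this pair disproves the claim, and no lexicographically smaller pair (m ≤ n, integers ≥ 2) does.

For instance (4, 9) is also a counterexample (LHS = ln(13) ≈ 2.565, RHS = ln(4) + ln(9) ≈ 3.584), but it's lexicographically larger.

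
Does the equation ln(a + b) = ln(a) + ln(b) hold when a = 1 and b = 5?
Substituting a = 1, b = 5:

LHS = ln(1 + 5) = ln(6) ≈ 1.792
RHS = ln(1) + ln(5) = ln(5) ≈ 1.609

LHS ≠ RHS, so the equation does not hold at this point.

Answer: Fails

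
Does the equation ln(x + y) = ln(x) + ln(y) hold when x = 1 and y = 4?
Substituting x = 1, y = 4:

LHS = ln(1 + 4) = ln(5) ≈ 1.609
RHS = ln(1) + ln(4) = ln(4) ≈ 1.386

LHS ≠ RHS, so the equation does not hold at this point.

Answer: Fails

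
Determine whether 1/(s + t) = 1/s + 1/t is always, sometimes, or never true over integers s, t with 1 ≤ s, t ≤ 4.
The claim fails for every pair in the range. For instance at (s, t) = (2, 1): LHS = 1/3, RHS = 3/2.

Answer: Never true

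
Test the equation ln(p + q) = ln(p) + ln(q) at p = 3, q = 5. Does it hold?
Fails

Substituting p = 3, q = 5:

LHS = ln(3 + 5) = ln(8) ≈ 2.079
RHS = ln(3) + ln(5) ≈ 2.708

LHS ≠ RHS, so the equation does not hold at this point.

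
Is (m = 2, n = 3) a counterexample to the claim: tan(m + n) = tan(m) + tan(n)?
Yes

Substituting m = 2, n = 3:
LHS = tan(2 + 3) = tan(5) ≈ -3.381
RHS = tan(2) + tan(3) ≈ -2.328

Since LHS ≠ RHS, this pair disproves the claim.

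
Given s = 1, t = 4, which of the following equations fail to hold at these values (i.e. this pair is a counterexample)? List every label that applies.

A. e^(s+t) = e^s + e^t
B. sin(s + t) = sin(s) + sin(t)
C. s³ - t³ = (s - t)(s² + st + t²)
A, B

Evaluating each claim at the given values:
A. LHS = e^5 ≈ 148.4, RHS = e + e^4 ≈ 57.32 → fails here (LHS ≠ RHS)
B. LHS = sin(5) ≈ -0.9589, RHS = sin(4) + sin(1) ≈ 0.08467 → fails here (LHS ≠ RHS)
C. LHS = -63, RHS = -63 → holds here (LHS = RHS)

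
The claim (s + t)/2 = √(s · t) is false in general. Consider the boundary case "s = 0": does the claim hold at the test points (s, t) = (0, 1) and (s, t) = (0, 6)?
No, fails at both test points

At (0, 1): LHS = 1/2 ≠ RHS = 0
At (0, 6): LHS = 3 ≠ RHS = 0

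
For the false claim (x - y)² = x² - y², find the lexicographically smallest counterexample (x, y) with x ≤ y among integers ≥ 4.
(x, y) = (4, 5)

Substituting (4, 5) into the claim:
LHS = (4 - 5)² = 1
RHS = 4² - 5² = -9

Since LHS ≠ RHS, this pair disproves the claim, and no lexicographically smaller pair (x ≤ y, integers ≥ 4) does.

For instance (6, 10) is also a counterexample (LHS = 16, RHS = -64), but it's lexicographically larger.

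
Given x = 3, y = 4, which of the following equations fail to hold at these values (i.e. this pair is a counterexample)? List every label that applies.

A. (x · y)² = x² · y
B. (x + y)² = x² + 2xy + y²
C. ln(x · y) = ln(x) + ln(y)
Evaluating each claim at the given values:
A. LHS = 144, RHS = 36 → fails here (LHS ≠ RHS)
B. LHS = 49, RHS = 49 → holds here (LHS = RHS)
C. LHS = ln(12) ≈ 2.485, RHS = ln(3) + ln(4) ≈ 2.485 → holds here (LHS = RHS)

Answer: A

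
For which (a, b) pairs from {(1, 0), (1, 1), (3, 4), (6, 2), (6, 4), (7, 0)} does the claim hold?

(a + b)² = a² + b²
(1, 0), (7, 0)

Testing each pair:
(1, 0): LHS = 1, RHS = 1 → holds
(1, 1): LHS = 4, RHS = 2 → fails
(3, 4): LHS = 49, RHS = 25 → fails
(6, 2): LHS = 64, RHS = 40 → fails
(6, 4): LHS = 100, RHS = 52 → fails
(7, 0): LHS = 49, RHS = 49 → holds

2 of 6 pairs satisfy the claim.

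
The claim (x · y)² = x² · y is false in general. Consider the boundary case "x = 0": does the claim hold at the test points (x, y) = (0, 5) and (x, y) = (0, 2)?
At (0, 5): LHS = 0, RHS = 0 → equal
At (0, 2): LHS = 0, RHS = 0 → equal

So the claim does hold at both of these boundary points, even though it is not an identity.

Answer: Yes, holds at both test points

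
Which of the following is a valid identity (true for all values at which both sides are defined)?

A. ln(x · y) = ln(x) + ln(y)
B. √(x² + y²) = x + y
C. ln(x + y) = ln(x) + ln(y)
A

A: holds — e.g. at (3, 5), both sides equal ln(15) ≈ 2.708.
B: fails at (2, 4) — LHS = 2·√(5) ≈ 4.472, RHS = 6.
C: fails at (4, 5) — LHS = ln(9) ≈ 2.197, RHS = ln(4) + ln(5) ≈ 2.996.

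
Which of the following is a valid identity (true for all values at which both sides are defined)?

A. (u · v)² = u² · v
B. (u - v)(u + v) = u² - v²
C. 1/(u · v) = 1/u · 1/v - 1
B

A: fails at (4, 6) — LHS = 576, RHS = 96.
B: holds — e.g. at (6, 7), both sides equal -13.
C: fails at (2, 3) — LHS = 1/6, RHS = -5/6.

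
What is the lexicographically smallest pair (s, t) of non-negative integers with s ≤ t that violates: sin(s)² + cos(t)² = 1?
Substituting (0, 1) into the claim:
LHS = sin(0)² + cos(1)² = cos(1)² ≈ 0.2919
RHS = 1

Since LHS ≠ RHS, this pair disproves the claim, and no lexicographically smaller pair (s ≤ t, non-negative integers) does.

For instance (1, 3) is also a counterexample (LHS = sin(1)² + cos(3)² ≈ 1.688, RHS = 1), but it's lexicographically larger.

Answer: (s, t) = (0, 1)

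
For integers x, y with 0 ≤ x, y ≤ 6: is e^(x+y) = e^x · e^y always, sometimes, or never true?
Always true

The identity holds for every pair in the range. For instance at (x, y) = (2, 3): both sides equal e^5 ≈ 148.4.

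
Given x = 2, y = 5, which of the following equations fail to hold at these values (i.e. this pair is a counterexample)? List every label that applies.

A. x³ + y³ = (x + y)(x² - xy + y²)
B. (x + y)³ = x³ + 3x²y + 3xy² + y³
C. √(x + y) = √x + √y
C

Evaluating each claim at the given values:
A. LHS = 133, RHS = 133 → holds here (LHS = RHS)
B. LHS = 343, RHS = 343 → holds here (LHS = RHS)
C. LHS = √(7) ≈ 2.646, RHS = √(2) + √(5) ≈ 3.65 → fails here (LHS ≠ RHS)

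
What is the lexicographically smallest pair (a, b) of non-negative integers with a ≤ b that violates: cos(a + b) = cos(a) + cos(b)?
(a, b) = (0, 0)

Substituting (0, 0) into the claim:
LHS = cos(0 + 0) = 1
RHS = cos(0) + cos(0) = 2

Since LHS ≠ RHS, this pair disproves the claim, and no lexicographically smaller pair (a ≤ b, non-negative integers) does.

For instance (2, 2) is also a counterexample (LHS = cos(4) ≈ -0.6536, RHS = 2·cos(2) ≈ -0.8323), but it's lexicographically larger.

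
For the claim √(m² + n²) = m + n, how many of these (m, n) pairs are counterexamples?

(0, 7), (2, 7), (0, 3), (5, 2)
2

Testing each pair:
(0, 7): LHS = 7, RHS = 7 → satisfies claim
(2, 7): LHS = √(53) ≈ 7.28, RHS = 9 → counterexample
(0, 3): LHS = 3, RHS = 3 → satisfies claim
(5, 2): LHS = √(29) ≈ 5.385, RHS = 7 → counterexample

That makes 2 counterexamples.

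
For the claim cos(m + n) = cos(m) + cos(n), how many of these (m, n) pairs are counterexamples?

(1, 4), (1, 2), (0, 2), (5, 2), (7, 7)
Testing each pair:
(1, 4): LHS = cos(5) ≈ 0.2837, RHS = cos(4) + cos(1) ≈ -0.1133 → counterexample
(1, 2): LHS = cos(3) ≈ -0.99, RHS = cos(2) + cos(1) ≈ 0.1242 → counterexample
(0, 2): LHS = cos(2) ≈ -0.4161, RHS = cos(2) + 1 ≈ 0.5839 → counterexample
(5, 2): LHS = cos(7) ≈ 0.7539, RHS = cos(2) + cos(5) ≈ -0.1325 → counterexample
(7, 7): LHS = cos(14) ≈ 0.1367, RHS = 2·cos(7) ≈ 1.508 → counterexample

That makes 5 counterexamples.

Answer: 5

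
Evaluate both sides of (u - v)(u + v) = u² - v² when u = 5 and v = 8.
LHS = (5 - 8)(5 + 8) = -39
RHS = 5² - 8² = -39

LHS = RHS: the two sides agree.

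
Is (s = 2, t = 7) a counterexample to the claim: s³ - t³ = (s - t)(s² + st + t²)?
No

Substituting s = 2, t = 7:
LHS = 2³ - 7³ = -335
RHS = (2 - 7)(2² + 2·7 + 7²) = -335

The sides agree, so this pair does not disprove the claim.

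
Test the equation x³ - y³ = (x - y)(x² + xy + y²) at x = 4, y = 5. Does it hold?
Substituting x = 4, y = 5:

LHS = 4³ - 5³ = -61
RHS = (4 - 5)(4² + 4·5 + 5²) = -61

LHS = RHS, so the equation holds at this point.

Answer: Holds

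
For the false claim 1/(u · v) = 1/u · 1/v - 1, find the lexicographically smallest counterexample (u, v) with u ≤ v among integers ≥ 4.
Substituting (4, 4) into the claim:
LHS = 1/(4 · 4) = 1/16
RHS = 1/4 · 1/4 - 1 = -15/16

Since LHS ≠ RHS, this pair disproves the claim, and no lexicographically smaller pair (u ≤ v, integers ≥ 4) does.

For instance (6, 6) is also a counterexample (LHS = 1/36, RHS = -35/36), but it's lexicographically larger.

Answer: (u, v) = (4, 4)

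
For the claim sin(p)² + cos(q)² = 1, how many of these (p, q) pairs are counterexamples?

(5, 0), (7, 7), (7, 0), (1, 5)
Testing each pair:
(5, 0): LHS = sin(5)² + 1 ≈ 1.92, RHS = 1 → counterexample
(7, 7): LHS = sin(7)² + cos(7)² = 1, RHS = 1 → satisfies claim
(7, 0): LHS = sin(7)² + 1 ≈ 1.432, RHS = 1 → counterexample
(1, 5): LHS = cos(5)² + sin(1)² ≈ 0.7885, RHS = 1 → counterexample

That makes 3 counterexamples.

Answer: 3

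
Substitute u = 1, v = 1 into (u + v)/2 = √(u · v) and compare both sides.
LHS = (1 + 1)/2 = 1
RHS = √(1 · 1) = 1

LHS = RHS: the two sides agree.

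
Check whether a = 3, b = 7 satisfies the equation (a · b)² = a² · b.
Substituting a = 3, b = 7:

LHS = (3 · 7)² = 441
RHS = 3² · 7 = 63

LHS ≠ RHS, so the equation does not hold at this point.

Answer: Fails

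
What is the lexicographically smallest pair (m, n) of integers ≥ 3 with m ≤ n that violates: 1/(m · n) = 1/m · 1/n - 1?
Substituting (3, 3) into the claim:
LHS = 1/(3 · 3) = 1/9
RHS = 1/3 · 1/3 - 1 = -8/9

Since LHS ≠ RHS, this pair disproves the claim, and no lexicographically smaller pair (m ≤ n, integers ≥ 3) does.

For instance (4, 9) is also a counterexample (LHS = 1/36, RHS = -35/36), but it's lexicographically larger.

Answer: (m, n) = (3, 3)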